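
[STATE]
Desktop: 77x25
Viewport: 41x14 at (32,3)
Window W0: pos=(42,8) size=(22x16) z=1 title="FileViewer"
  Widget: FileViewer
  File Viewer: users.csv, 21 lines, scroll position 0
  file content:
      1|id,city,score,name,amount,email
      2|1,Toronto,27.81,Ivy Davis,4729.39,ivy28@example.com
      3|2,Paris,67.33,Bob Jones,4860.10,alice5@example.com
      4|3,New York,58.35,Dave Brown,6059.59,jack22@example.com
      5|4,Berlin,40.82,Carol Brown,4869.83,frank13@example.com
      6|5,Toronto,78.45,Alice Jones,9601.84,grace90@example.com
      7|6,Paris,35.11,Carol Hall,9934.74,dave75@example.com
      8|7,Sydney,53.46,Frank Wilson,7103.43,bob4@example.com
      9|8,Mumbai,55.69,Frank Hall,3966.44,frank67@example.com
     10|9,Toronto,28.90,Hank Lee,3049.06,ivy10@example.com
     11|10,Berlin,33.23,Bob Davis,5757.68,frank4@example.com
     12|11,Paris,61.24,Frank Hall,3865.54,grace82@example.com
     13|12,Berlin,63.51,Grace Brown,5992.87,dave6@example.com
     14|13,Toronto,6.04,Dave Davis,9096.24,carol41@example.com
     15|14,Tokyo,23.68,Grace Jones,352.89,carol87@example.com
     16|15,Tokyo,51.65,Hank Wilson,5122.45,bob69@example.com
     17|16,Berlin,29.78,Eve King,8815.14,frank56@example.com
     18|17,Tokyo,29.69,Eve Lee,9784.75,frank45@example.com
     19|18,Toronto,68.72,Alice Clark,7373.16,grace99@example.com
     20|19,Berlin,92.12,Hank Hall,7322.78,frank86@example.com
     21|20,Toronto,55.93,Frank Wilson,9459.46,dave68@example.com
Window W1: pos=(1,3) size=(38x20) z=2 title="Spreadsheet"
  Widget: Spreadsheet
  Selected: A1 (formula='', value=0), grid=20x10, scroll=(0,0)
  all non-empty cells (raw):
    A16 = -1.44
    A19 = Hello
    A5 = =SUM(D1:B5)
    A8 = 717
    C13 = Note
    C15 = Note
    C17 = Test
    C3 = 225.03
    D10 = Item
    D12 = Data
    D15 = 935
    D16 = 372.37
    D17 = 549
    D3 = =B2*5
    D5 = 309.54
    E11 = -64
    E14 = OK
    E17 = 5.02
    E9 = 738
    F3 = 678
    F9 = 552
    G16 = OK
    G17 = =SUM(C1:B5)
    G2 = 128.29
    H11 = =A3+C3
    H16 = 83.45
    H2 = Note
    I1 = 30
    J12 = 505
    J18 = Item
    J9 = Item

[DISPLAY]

━━━━━━┓                                  
      ┃                                  
──────┨                                  
      ┃                                  
 D    ┃                                  
------┃   ┏━━━━━━━━━━━━━━━━━━━━┓         
     0┃   ┃ FileViewer         ┃         
     0┃   ┠────────────────────┨         
     0┃   ┃id,city,score,name,▲┃         
     0┃   ┃1,Toronto,27.81,Ivy█┃         
309.54┃   ┃2,Paris,67.33,Bob J░┃         
     0┃   ┃3,New York,58.35,Da░┃         
     0┃   ┃4,Berlin,40.82,Caro░┃         
     0┃   ┃5,Toronto,78.45,Ali░┃         


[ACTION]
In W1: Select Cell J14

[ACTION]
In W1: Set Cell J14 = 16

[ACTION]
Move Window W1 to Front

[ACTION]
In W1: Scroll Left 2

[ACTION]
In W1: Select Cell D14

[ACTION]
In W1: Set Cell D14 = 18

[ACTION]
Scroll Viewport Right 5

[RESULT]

━━┓                                      
  ┃                                      
──┨                                      
  ┃                                      
  ┃                                      
--┃   ┏━━━━━━━━━━━━━━━━━━━━┓             
 0┃   ┃ FileViewer         ┃             
 0┃   ┠────────────────────┨             
 0┃   ┃id,city,score,name,▲┃             
 0┃   ┃1,Toronto,27.81,Ivy█┃             
54┃   ┃2,Paris,67.33,Bob J░┃             
 0┃   ┃3,New York,58.35,Da░┃             
 0┃   ┃4,Berlin,40.82,Caro░┃             
 0┃   ┃5,Toronto,78.45,Ali░┃             


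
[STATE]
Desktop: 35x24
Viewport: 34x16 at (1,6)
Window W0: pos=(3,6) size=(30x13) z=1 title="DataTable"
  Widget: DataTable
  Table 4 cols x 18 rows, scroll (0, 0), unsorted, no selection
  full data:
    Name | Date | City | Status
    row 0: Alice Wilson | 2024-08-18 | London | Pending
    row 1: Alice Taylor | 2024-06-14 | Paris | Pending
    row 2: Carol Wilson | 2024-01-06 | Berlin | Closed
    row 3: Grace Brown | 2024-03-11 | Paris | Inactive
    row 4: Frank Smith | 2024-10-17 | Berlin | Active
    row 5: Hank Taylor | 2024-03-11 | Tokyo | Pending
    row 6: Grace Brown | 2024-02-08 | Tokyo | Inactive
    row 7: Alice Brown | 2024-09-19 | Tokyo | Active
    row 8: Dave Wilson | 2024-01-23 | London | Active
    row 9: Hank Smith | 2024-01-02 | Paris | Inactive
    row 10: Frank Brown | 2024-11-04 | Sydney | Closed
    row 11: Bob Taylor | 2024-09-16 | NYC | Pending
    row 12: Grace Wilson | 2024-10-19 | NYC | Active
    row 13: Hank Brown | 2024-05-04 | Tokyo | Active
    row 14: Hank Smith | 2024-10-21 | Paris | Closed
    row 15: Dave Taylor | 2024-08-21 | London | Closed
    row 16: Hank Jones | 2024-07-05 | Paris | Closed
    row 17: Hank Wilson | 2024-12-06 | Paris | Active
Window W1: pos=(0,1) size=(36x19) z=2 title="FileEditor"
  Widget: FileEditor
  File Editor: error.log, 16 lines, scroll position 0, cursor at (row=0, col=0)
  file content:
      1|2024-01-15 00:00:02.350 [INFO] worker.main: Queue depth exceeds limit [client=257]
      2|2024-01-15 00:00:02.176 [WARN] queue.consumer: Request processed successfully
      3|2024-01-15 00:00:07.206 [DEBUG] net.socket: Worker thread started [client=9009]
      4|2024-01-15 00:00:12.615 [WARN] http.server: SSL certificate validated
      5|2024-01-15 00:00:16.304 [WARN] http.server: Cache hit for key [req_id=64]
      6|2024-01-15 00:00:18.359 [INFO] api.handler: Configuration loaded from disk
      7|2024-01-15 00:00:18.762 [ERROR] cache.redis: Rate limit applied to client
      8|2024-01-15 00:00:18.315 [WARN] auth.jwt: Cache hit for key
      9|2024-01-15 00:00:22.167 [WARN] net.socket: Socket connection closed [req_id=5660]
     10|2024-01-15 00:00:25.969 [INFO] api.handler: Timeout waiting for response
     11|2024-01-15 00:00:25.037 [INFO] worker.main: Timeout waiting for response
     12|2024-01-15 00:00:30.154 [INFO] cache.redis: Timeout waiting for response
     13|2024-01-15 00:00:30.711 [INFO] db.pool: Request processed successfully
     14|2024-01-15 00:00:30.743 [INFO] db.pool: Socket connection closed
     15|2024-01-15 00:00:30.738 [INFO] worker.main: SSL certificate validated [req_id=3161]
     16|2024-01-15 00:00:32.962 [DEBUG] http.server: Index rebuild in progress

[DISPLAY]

2024-01-15 00:00:07.206 [DEBUG] n░
2024-01-15 00:00:12.615 [WARN] ht░
2024-01-15 00:00:16.304 [WARN] ht░
2024-01-15 00:00:18.359 [INFO] ap░
2024-01-15 00:00:18.762 [ERROR] c░
2024-01-15 00:00:18.315 [WARN] au░
2024-01-15 00:00:22.167 [WARN] ne░
2024-01-15 00:00:25.969 [INFO] ap░
2024-01-15 00:00:25.037 [INFO] wo░
2024-01-15 00:00:30.154 [INFO] ca░
2024-01-15 00:00:30.711 [INFO] db░
2024-01-15 00:00:30.743 [INFO] db░
2024-01-15 00:00:30.738 [INFO] wo▼
━━━━━━━━━━━━━━━━━━━━━━━━━━━━━━━━━━
                                  
                                  


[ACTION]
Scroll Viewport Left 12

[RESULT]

┃2024-01-15 00:00:07.206 [DEBUG] n
┃2024-01-15 00:00:12.615 [WARN] ht
┃2024-01-15 00:00:16.304 [WARN] ht
┃2024-01-15 00:00:18.359 [INFO] ap
┃2024-01-15 00:00:18.762 [ERROR] c
┃2024-01-15 00:00:18.315 [WARN] au
┃2024-01-15 00:00:22.167 [WARN] ne
┃2024-01-15 00:00:25.969 [INFO] ap
┃2024-01-15 00:00:25.037 [INFO] wo
┃2024-01-15 00:00:30.154 [INFO] ca
┃2024-01-15 00:00:30.711 [INFO] db
┃2024-01-15 00:00:30.743 [INFO] db
┃2024-01-15 00:00:30.738 [INFO] wo
┗━━━━━━━━━━━━━━━━━━━━━━━━━━━━━━━━━
                                  
                                  


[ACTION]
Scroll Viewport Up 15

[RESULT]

                                  
┏━━━━━━━━━━━━━━━━━━━━━━━━━━━━━━━━━
┃ FileEditor                      
┠─────────────────────────────────
┃█024-01-15 00:00:02.350 [INFO] wo
┃2024-01-15 00:00:02.176 [WARN] qu
┃2024-01-15 00:00:07.206 [DEBUG] n
┃2024-01-15 00:00:12.615 [WARN] ht
┃2024-01-15 00:00:16.304 [WARN] ht
┃2024-01-15 00:00:18.359 [INFO] ap
┃2024-01-15 00:00:18.762 [ERROR] c
┃2024-01-15 00:00:18.315 [WARN] au
┃2024-01-15 00:00:22.167 [WARN] ne
┃2024-01-15 00:00:25.969 [INFO] ap
┃2024-01-15 00:00:25.037 [INFO] wo
┃2024-01-15 00:00:30.154 [INFO] ca


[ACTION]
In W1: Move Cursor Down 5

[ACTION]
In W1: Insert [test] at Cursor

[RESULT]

                                  
┏━━━━━━━━━━━━━━━━━━━━━━━━━━━━━━━━━
┃ FileEditor                      
┠─────────────────────────────────
┃2024-01-15 00:00:02.350 [INFO] wo
┃2024-01-15 00:00:02.176 [WARN] qu
┃2024-01-15 00:00:07.206 [DEBUG] n
┃2024-01-15 00:00:12.615 [WARN] ht
┃2024-01-15 00:00:16.304 [WARN] ht
┃test█024-01-15 00:00:18.359 [INFO
┃2024-01-15 00:00:18.762 [ERROR] c
┃2024-01-15 00:00:18.315 [WARN] au
┃2024-01-15 00:00:22.167 [WARN] ne
┃2024-01-15 00:00:25.969 [INFO] ap
┃2024-01-15 00:00:25.037 [INFO] wo
┃2024-01-15 00:00:30.154 [INFO] ca


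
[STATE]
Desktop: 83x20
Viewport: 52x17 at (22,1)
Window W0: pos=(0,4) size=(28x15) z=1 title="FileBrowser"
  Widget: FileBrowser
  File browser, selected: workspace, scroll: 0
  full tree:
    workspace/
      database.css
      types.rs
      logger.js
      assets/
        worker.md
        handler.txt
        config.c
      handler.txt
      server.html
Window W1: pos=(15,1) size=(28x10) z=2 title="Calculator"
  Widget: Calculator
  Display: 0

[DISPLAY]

━━━━━━━━━━━━━━━━━━━━┓                               
lator               ┃                               
────────────────────┨                               
                   0┃                               
──┬───┬───┐         ┃                               
8 │ 9 │ ÷ │         ┃                               
──┼───┼───┤         ┃                               
5 │ 6 │ × │         ┃                               
──┴───┴───┘         ┃                               
━━━━━━━━━━━━━━━━━━━━┛                               
     ┃                                              
     ┃                                              
     ┃                                              
     ┃                                              
     ┃                                              
     ┃                                              
     ┃                                              


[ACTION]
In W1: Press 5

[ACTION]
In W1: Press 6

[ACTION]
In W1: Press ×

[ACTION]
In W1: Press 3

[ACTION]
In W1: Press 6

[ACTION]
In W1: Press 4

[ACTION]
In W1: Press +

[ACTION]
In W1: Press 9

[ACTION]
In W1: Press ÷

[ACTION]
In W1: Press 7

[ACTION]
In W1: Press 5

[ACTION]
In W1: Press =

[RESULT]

━━━━━━━━━━━━━━━━━━━━┓                               
lator               ┃                               
────────────────────┨                               
         271.9066667┃                               
──┬───┬───┐         ┃                               
8 │ 9 │ ÷ │         ┃                               
──┼───┼───┤         ┃                               
5 │ 6 │ × │         ┃                               
──┴───┴───┘         ┃                               
━━━━━━━━━━━━━━━━━━━━┛                               
     ┃                                              
     ┃                                              
     ┃                                              
     ┃                                              
     ┃                                              
     ┃                                              
     ┃                                              


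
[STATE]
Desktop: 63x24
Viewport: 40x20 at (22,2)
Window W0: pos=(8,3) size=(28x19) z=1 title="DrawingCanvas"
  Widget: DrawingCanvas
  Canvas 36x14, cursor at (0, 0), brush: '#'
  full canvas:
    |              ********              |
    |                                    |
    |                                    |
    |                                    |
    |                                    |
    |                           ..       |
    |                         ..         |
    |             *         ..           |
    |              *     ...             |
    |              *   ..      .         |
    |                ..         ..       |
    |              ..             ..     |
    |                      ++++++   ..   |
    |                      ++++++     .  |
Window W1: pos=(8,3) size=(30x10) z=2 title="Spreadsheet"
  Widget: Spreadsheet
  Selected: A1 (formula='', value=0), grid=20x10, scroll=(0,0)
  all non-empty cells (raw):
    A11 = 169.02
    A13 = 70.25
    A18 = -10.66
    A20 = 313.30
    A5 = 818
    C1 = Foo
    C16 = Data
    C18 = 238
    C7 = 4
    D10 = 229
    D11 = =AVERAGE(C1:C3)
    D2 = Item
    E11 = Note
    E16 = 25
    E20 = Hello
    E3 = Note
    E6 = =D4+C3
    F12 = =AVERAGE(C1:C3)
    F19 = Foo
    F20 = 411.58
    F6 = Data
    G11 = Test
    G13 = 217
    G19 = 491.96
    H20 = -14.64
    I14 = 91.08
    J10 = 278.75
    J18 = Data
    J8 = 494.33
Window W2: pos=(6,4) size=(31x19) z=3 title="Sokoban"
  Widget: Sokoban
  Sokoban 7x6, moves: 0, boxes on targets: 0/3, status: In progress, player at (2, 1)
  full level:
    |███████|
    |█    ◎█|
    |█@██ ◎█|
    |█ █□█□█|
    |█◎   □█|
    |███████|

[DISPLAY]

                                        
━━━━━━━━━━━━━━━┓                        
━━━━━━━━━━━━━━┓┃                        
              ┃┨                        
──────────────┨┃                        
              ┃┃                        
              ┃┃                        
              ┃┃                        
              ┃┃                        
              ┃┃                        
              ┃┛                        
              ┃                         
              ┃                         
              ┃                         
              ┃                         
              ┃                         
              ┃                         
              ┃                         
              ┃                         
              ┃                         


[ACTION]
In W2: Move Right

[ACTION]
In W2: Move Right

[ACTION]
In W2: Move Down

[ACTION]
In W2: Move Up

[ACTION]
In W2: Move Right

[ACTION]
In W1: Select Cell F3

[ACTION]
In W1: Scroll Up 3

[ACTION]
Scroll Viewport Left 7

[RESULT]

                                        
━━━━━━━━━━━━━━━━━━━━━━┓                 
━━━━━━━━━━━━━━━━━━━━━┓┃                 
                     ┃┨                 
─────────────────────┨┃                 
                     ┃┃                 
                     ┃┃                 
                     ┃┃                 
                     ┃┃                 
                     ┃┃                 
                     ┃┛                 
  0/3                ┃                  
                     ┃                  
                     ┃                  
                     ┃                  
                     ┃                  
                     ┃                  
                     ┃                  
                     ┃                  
                     ┃                  


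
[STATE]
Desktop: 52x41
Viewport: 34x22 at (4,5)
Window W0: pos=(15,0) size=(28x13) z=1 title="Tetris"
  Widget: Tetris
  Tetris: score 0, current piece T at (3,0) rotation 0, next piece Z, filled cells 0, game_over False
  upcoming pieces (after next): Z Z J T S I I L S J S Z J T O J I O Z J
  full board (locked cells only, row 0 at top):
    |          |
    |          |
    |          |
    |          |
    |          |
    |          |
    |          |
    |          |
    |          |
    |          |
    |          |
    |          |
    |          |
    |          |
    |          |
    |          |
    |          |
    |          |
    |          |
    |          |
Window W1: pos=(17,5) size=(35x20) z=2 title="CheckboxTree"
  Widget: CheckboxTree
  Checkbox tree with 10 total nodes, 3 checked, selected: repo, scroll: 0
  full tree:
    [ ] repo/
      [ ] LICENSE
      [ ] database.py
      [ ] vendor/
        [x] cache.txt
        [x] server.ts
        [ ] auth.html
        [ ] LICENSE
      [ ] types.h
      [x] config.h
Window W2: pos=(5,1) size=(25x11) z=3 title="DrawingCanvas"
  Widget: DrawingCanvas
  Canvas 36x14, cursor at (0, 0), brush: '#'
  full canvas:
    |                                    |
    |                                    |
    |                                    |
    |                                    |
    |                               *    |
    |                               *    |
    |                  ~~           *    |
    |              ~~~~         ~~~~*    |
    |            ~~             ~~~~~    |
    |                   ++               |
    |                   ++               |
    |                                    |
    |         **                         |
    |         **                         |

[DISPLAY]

 ┃                       ┃━━━━━━━━
 ┃                       ┃e       
 ┃                       ┃────────
 ┃                       ┃        
 ┃                       ┃SE      
 ┃                  ~~   ┃ase.py  
 ┗━━━━━━━━━━━━━━━━━━━━━━━┛r/      
           ┗━┃     [x] cache.txt  
             ┃     [x] server.ts  
             ┃     [ ] auth.html  
             ┃     [ ] LICENSE    
             ┃   [ ] types.h      
             ┃   [x] config.h     
             ┃                    
             ┃                    
             ┃                    
             ┃                    
             ┃                    
             ┃                    
             ┗━━━━━━━━━━━━━━━━━━━━
                                  
                                  


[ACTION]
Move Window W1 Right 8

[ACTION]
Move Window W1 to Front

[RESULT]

 ┃           ┏━━━━━━━━━━━━━━━━━━━━
 ┃           ┃ CheckboxTree       
 ┃           ┠────────────────────
 ┃           ┃>[-] repo/          
 ┃           ┃   [ ] LICENSE      
 ┃           ┃   [ ] database.py  
 ┗━━━━━━━━━━━┃   [-] vendor/      
           ┗━┃     [x] cache.txt  
             ┃     [x] server.ts  
             ┃     [ ] auth.html  
             ┃     [ ] LICENSE    
             ┃   [ ] types.h      
             ┃   [x] config.h     
             ┃                    
             ┃                    
             ┃                    
             ┃                    
             ┃                    
             ┃                    
             ┗━━━━━━━━━━━━━━━━━━━━
                                  
                                  


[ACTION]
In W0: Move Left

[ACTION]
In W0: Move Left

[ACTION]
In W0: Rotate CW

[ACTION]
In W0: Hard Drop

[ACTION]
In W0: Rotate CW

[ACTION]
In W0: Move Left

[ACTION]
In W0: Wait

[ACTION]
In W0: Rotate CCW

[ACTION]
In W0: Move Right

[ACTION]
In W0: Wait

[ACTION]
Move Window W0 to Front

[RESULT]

 ┃         ┃          │ ▓▓        
 ┃         ┃          │           
 ┃         ┃          │           
 ┃         ┃          │           
 ┃         ┃ ▒        │Score:     
 ┃         ┃ ▒▒       │0          
 ┗━━━━━━━━━┃ ▒        │           
           ┗━━━━━━━━━━━━━━━━━━━━━━
             ┃     [x] server.ts  
             ┃     [ ] auth.html  
             ┃     [ ] LICENSE    
             ┃   [ ] types.h      
             ┃   [x] config.h     
             ┃                    
             ┃                    
             ┃                    
             ┃                    
             ┃                    
             ┃                    
             ┗━━━━━━━━━━━━━━━━━━━━
                                  
                                  


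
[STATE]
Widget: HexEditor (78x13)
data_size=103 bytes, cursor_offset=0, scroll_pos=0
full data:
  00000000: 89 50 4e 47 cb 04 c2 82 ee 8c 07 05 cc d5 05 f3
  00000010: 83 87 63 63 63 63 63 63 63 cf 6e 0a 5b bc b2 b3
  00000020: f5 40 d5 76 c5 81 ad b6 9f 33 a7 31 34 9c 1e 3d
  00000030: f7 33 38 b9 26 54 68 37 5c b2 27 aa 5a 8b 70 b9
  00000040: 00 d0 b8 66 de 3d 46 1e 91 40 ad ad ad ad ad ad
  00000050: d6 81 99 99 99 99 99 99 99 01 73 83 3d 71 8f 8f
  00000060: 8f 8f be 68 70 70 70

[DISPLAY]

00000000  89 50 4e 47 cb 04 c2 82  ee 8c 07 05 cc d5 05 f3  |.PNG............|
00000010  83 87 63 63 63 63 63 63  63 cf 6e 0a 5b bc b2 b3  |..ccccccc.n.[...|
00000020  f5 40 d5 76 c5 81 ad b6  9f 33 a7 31 34 9c 1e 3d  |.@.v.....3.14..=|
00000030  f7 33 38 b9 26 54 68 37  5c b2 27 aa 5a 8b 70 b9  |.38.&Th7\.'.Z.p.|
00000040  00 d0 b8 66 de 3d 46 1e  91 40 ad ad ad ad ad ad  |...f.=F..@......|
00000050  d6 81 99 99 99 99 99 99  99 01 73 83 3d 71 8f 8f  |..........s.=q..|
00000060  8f 8f be 68 70 70 70                              |...hppp         |
                                                                              
                                                                              
                                                                              
                                                                              
                                                                              
                                                                              


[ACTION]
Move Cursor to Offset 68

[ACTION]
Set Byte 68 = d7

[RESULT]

00000000  89 50 4e 47 cb 04 c2 82  ee 8c 07 05 cc d5 05 f3  |.PNG............|
00000010  83 87 63 63 63 63 63 63  63 cf 6e 0a 5b bc b2 b3  |..ccccccc.n.[...|
00000020  f5 40 d5 76 c5 81 ad b6  9f 33 a7 31 34 9c 1e 3d  |.@.v.....3.14..=|
00000030  f7 33 38 b9 26 54 68 37  5c b2 27 aa 5a 8b 70 b9  |.38.&Th7\.'.Z.p.|
00000040  00 d0 b8 66 D7 3d 46 1e  91 40 ad ad ad ad ad ad  |...f.=F..@......|
00000050  d6 81 99 99 99 99 99 99  99 01 73 83 3d 71 8f 8f  |..........s.=q..|
00000060  8f 8f be 68 70 70 70                              |...hppp         |
                                                                              
                                                                              
                                                                              
                                                                              
                                                                              
                                                                              


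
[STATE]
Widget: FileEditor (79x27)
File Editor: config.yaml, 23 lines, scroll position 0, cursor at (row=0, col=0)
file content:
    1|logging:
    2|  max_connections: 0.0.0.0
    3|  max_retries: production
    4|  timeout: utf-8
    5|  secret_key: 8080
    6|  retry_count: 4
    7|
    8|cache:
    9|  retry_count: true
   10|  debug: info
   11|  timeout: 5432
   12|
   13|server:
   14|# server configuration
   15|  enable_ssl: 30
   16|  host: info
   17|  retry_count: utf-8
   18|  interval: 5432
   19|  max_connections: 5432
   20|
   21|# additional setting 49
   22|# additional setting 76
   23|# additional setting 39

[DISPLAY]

█ogging:                                                                      ▲
  max_connections: 0.0.0.0                                                    █
  max_retries: production                                                     ░
  timeout: utf-8                                                              ░
  secret_key: 8080                                                            ░
  retry_count: 4                                                              ░
                                                                              ░
cache:                                                                        ░
  retry_count: true                                                           ░
  debug: info                                                                 ░
  timeout: 5432                                                               ░
                                                                              ░
server:                                                                       ░
# server configuration                                                        ░
  enable_ssl: 30                                                              ░
  host: info                                                                  ░
  retry_count: utf-8                                                          ░
  interval: 5432                                                              ░
  max_connections: 5432                                                       ░
                                                                              ░
# additional setting 49                                                       ░
# additional setting 76                                                       ░
# additional setting 39                                                       ░
                                                                              ░
                                                                              ░
                                                                              ░
                                                                              ▼


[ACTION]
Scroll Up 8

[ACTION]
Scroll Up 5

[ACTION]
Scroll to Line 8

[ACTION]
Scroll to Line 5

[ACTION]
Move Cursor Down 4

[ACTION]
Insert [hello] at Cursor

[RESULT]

logging:                                                                      ▲
  max_connections: 0.0.0.0                                                    █
  max_retries: production                                                     ░
  timeout: utf-8                                                              ░
hello█ secret_key: 8080                                                       ░
  retry_count: 4                                                              ░
                                                                              ░
cache:                                                                        ░
  retry_count: true                                                           ░
  debug: info                                                                 ░
  timeout: 5432                                                               ░
                                                                              ░
server:                                                                       ░
# server configuration                                                        ░
  enable_ssl: 30                                                              ░
  host: info                                                                  ░
  retry_count: utf-8                                                          ░
  interval: 5432                                                              ░
  max_connections: 5432                                                       ░
                                                                              ░
# additional setting 49                                                       ░
# additional setting 76                                                       ░
# additional setting 39                                                       ░
                                                                              ░
                                                                              ░
                                                                              ░
                                                                              ▼


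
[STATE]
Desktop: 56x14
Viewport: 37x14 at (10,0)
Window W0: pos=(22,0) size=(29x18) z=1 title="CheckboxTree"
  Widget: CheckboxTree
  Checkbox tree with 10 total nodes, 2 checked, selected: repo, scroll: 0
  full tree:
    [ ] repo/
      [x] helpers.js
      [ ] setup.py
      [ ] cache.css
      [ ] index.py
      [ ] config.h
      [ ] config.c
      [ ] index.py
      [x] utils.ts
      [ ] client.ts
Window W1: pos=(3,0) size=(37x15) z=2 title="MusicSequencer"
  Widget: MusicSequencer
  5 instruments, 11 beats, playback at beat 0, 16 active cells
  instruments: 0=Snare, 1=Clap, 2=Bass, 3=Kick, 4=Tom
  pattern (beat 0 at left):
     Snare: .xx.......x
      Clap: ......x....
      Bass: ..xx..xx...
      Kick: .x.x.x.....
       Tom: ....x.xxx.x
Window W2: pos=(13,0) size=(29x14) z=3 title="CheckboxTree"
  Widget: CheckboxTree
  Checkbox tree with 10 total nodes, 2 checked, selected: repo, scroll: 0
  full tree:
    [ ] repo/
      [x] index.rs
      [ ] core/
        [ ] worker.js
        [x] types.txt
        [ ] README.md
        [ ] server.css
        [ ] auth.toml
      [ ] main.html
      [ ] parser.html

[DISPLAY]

━━━┏━━━━━━━━━━━━━━━━━━━━━━━━━━━┓━━━━━
Seq┃ CheckboxTree              ┃     
───┠───────────────────────────┨─────
▼12┃>[-] repo/                 ┃     
·██┃   [x] index.rs            ┃     
···┃   [-] core/               ┃     
··█┃     [ ] worker.js         ┃     
·█·┃     [x] types.txt         ┃     
···┃     [ ] README.md         ┃     
   ┃     [ ] server.css        ┃     
   ┃     [ ] auth.toml         ┃     
   ┃   [ ] main.html           ┃     
   ┃   [ ] parser.html         ┃     
   ┗━━━━━━━━━━━━━━━━━━━━━━━━━━━┛     


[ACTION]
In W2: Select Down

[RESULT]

━━━┏━━━━━━━━━━━━━━━━━━━━━━━━━━━┓━━━━━
Seq┃ CheckboxTree              ┃     
───┠───────────────────────────┨─────
▼12┃ [-] repo/                 ┃     
·██┃>  [x] index.rs            ┃     
···┃   [-] core/               ┃     
··█┃     [ ] worker.js         ┃     
·█·┃     [x] types.txt         ┃     
···┃     [ ] README.md         ┃     
   ┃     [ ] server.css        ┃     
   ┃     [ ] auth.toml         ┃     
   ┃   [ ] main.html           ┃     
   ┃   [ ] parser.html         ┃     
   ┗━━━━━━━━━━━━━━━━━━━━━━━━━━━┛     


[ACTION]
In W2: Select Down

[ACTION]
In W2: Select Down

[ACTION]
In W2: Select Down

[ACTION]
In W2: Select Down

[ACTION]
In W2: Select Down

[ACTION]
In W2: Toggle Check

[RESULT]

━━━┏━━━━━━━━━━━━━━━━━━━━━━━━━━━┓━━━━━
Seq┃ CheckboxTree              ┃     
───┠───────────────────────────┨─────
▼12┃ [-] repo/                 ┃     
·██┃   [x] index.rs            ┃     
···┃   [-] core/               ┃     
··█┃     [ ] worker.js         ┃     
·█·┃     [x] types.txt         ┃     
···┃     [ ] README.md         ┃     
   ┃>    [x] server.css        ┃     
   ┃     [ ] auth.toml         ┃     
   ┃   [ ] main.html           ┃     
   ┃   [ ] parser.html         ┃     
   ┗━━━━━━━━━━━━━━━━━━━━━━━━━━━┛     


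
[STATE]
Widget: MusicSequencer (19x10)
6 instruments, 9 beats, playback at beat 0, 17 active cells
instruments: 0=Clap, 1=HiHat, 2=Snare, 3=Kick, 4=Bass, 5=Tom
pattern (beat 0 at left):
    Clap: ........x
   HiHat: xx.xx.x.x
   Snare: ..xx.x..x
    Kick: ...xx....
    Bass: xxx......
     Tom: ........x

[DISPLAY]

      ▼12345678    
  Clap········█    
 HiHat██·██·█·█    
 Snare··██·█··█    
  Kick···██····    
  Bass███······    
   Tom········█    
                   
                   
                   


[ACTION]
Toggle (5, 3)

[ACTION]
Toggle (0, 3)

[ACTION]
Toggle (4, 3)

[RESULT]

      ▼12345678    
  Clap···█····█    
 HiHat██·██·█·█    
 Snare··██·█··█    
  Kick···██····    
  Bass████·····    
   Tom···█····█    
                   
                   
                   


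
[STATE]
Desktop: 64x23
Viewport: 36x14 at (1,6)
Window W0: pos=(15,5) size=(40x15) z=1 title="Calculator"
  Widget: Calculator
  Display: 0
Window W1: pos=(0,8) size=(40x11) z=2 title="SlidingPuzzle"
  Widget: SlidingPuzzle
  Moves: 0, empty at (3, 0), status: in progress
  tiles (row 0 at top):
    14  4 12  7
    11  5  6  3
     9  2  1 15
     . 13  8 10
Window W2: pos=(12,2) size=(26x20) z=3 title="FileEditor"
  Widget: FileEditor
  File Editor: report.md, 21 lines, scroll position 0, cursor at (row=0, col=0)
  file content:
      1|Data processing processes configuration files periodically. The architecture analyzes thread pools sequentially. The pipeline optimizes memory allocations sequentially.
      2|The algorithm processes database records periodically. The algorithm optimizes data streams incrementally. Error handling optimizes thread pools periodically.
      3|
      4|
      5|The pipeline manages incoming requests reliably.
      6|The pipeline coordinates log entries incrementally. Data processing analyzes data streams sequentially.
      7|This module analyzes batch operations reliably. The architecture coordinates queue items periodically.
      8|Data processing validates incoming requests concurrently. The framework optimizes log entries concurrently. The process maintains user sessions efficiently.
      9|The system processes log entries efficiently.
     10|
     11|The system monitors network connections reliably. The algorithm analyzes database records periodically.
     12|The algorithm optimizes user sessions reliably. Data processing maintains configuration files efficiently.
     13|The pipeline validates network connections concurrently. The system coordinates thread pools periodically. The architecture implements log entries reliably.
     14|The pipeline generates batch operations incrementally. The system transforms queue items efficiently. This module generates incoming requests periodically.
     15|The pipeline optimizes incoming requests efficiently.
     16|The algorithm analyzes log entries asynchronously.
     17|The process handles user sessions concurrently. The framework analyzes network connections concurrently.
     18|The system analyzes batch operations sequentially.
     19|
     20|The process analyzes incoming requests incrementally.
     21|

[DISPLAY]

           ┃The algorithm processes█
           ┃                       ░
━━━━━━━━━━━┃                       ░
 SlidingPuz┃The pipeline manages in░
───────────┃The pipeline coordinate░
┌────┬────┬┃This module analyzes ba░
│ 14 │  4 │┃Data processing validat░
├────┼────┼┃The system processes lo░
│ 11 │  5 │┃                       ░
├────┼────┼┃The system monitors net░
│  9 │  2 │┃The algorithm optimizes░
├────┼────┼┃The pipeline validates ░
━━━━━━━━━━━┃The pipeline generates ░
           ┃The pipeline optimizes ░


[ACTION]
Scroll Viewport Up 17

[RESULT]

                                    
                                    
           ┏━━━━━━━━━━━━━━━━━━━━━━━━
           ┃ FileEditor             
           ┠────────────────────────
           ┃█ata processing process▲
           ┃The algorithm processes█
           ┃                       ░
━━━━━━━━━━━┃                       ░
 SlidingPuz┃The pipeline manages in░
───────────┃The pipeline coordinate░
┌────┬────┬┃This module analyzes ba░
│ 14 │  4 │┃Data processing validat░
├────┼────┼┃The system processes lo░


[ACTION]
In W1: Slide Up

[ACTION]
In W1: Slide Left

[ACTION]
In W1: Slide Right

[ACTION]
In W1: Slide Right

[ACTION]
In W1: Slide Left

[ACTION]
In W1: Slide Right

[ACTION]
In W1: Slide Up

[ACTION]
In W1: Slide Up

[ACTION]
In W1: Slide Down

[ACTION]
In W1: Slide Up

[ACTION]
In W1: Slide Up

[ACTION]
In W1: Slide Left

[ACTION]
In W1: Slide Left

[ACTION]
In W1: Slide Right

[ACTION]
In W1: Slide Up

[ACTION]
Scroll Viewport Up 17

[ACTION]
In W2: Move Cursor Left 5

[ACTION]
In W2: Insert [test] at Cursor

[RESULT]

                                    
                                    
           ┏━━━━━━━━━━━━━━━━━━━━━━━━
           ┃ FileEditor             
           ┠────────────────────────
           ┃test█ata processing pro▲
           ┃The algorithm processes█
           ┃                       ░
━━━━━━━━━━━┃                       ░
 SlidingPuz┃The pipeline manages in░
───────────┃The pipeline coordinate░
┌────┬────┬┃This module analyzes ba░
│ 14 │  4 │┃Data processing validat░
├────┼────┼┃The system processes lo░


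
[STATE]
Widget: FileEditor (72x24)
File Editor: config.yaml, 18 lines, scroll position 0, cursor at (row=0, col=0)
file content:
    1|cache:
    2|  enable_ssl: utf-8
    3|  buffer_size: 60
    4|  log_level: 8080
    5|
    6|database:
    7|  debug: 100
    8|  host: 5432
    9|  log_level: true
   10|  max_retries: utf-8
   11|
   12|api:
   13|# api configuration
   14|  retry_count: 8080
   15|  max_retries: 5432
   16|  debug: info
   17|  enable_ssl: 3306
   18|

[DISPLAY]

█ache:                                                                 ▲
  enable_ssl: utf-8                                                    █
  buffer_size: 60                                                      ░
  log_level: 8080                                                      ░
                                                                       ░
database:                                                              ░
  debug: 100                                                           ░
  host: 5432                                                           ░
  log_level: true                                                      ░
  max_retries: utf-8                                                   ░
                                                                       ░
api:                                                                   ░
# api configuration                                                    ░
  retry_count: 8080                                                    ░
  max_retries: 5432                                                    ░
  debug: info                                                          ░
  enable_ssl: 3306                                                     ░
                                                                       ░
                                                                       ░
                                                                       ░
                                                                       ░
                                                                       ░
                                                                       ░
                                                                       ▼


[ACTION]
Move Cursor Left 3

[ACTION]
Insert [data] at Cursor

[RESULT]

data█ache:                                                             ▲
  enable_ssl: utf-8                                                    █
  buffer_size: 60                                                      ░
  log_level: 8080                                                      ░
                                                                       ░
database:                                                              ░
  debug: 100                                                           ░
  host: 5432                                                           ░
  log_level: true                                                      ░
  max_retries: utf-8                                                   ░
                                                                       ░
api:                                                                   ░
# api configuration                                                    ░
  retry_count: 8080                                                    ░
  max_retries: 5432                                                    ░
  debug: info                                                          ░
  enable_ssl: 3306                                                     ░
                                                                       ░
                                                                       ░
                                                                       ░
                                                                       ░
                                                                       ░
                                                                       ░
                                                                       ▼


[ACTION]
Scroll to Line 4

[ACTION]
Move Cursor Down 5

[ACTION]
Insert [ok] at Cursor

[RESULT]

datacache:                                                             ▲
  enable_ssl: utf-8                                                    █
  buffer_size: 60                                                      ░
  log_level: 8080                                                      ░
                                                                       ░
dataok█ase:                                                            ░
  debug: 100                                                           ░
  host: 5432                                                           ░
  log_level: true                                                      ░
  max_retries: utf-8                                                   ░
                                                                       ░
api:                                                                   ░
# api configuration                                                    ░
  retry_count: 8080                                                    ░
  max_retries: 5432                                                    ░
  debug: info                                                          ░
  enable_ssl: 3306                                                     ░
                                                                       ░
                                                                       ░
                                                                       ░
                                                                       ░
                                                                       ░
                                                                       ░
                                                                       ▼
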